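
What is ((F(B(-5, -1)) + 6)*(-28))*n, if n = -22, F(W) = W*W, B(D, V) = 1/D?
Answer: 93016/25 ≈ 3720.6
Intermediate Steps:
F(W) = W**2
((F(B(-5, -1)) + 6)*(-28))*n = (((1/(-5))**2 + 6)*(-28))*(-22) = (((-1/5)**2 + 6)*(-28))*(-22) = ((1/25 + 6)*(-28))*(-22) = ((151/25)*(-28))*(-22) = -4228/25*(-22) = 93016/25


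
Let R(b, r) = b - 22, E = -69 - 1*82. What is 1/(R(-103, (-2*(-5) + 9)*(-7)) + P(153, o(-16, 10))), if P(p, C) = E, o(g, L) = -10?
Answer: -1/276 ≈ -0.0036232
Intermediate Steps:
E = -151 (E = -69 - 82 = -151)
R(b, r) = -22 + b
P(p, C) = -151
1/(R(-103, (-2*(-5) + 9)*(-7)) + P(153, o(-16, 10))) = 1/((-22 - 103) - 151) = 1/(-125 - 151) = 1/(-276) = -1/276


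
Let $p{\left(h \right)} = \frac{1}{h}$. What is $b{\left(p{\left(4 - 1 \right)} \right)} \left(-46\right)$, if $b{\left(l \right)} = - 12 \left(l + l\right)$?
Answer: $368$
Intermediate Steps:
$b{\left(l \right)} = - 24 l$ ($b{\left(l \right)} = - 12 \cdot 2 l = - 24 l$)
$b{\left(p{\left(4 - 1 \right)} \right)} \left(-46\right) = - \frac{24}{4 - 1} \left(-46\right) = - \frac{24}{3} \left(-46\right) = \left(-24\right) \frac{1}{3} \left(-46\right) = \left(-8\right) \left(-46\right) = 368$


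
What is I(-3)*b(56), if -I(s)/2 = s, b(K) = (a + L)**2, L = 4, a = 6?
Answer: 600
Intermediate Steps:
b(K) = 100 (b(K) = (6 + 4)**2 = 10**2 = 100)
I(s) = -2*s
I(-3)*b(56) = -2*(-3)*100 = 6*100 = 600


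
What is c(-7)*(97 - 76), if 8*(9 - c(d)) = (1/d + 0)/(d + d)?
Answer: 21165/112 ≈ 188.97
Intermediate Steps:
c(d) = 9 - 1/(16*d²) (c(d) = 9 - (1/d + 0)/(8*(d + d)) = 9 - 1/(8*d*(2*d)) = 9 - 1/(2*d)/(8*d) = 9 - 1/(16*d²))
c(-7)*(97 - 76) = (9 - 1/16/(-7)²)*(97 - 76) = (9 - 1/16*1/49)*21 = (9 - 1/784)*21 = (7055/784)*21 = 21165/112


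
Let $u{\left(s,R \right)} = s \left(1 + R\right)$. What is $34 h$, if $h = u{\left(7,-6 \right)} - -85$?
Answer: $1700$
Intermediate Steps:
$h = 50$ ($h = 7 \left(1 - 6\right) - -85 = 7 \left(-5\right) + 85 = -35 + 85 = 50$)
$34 h = 34 \cdot 50 = 1700$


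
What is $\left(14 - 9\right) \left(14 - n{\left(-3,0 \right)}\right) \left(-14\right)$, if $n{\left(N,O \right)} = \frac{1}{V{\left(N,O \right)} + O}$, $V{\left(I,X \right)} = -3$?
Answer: $- \frac{3010}{3} \approx -1003.3$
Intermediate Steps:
$n{\left(N,O \right)} = \frac{1}{-3 + O}$
$\left(14 - 9\right) \left(14 - n{\left(-3,0 \right)}\right) \left(-14\right) = \left(14 - 9\right) \left(14 - \frac{1}{-3 + 0}\right) \left(-14\right) = 5 \left(14 - \frac{1}{-3}\right) \left(-14\right) = 5 \left(14 - - \frac{1}{3}\right) \left(-14\right) = 5 \left(14 + \frac{1}{3}\right) \left(-14\right) = 5 \cdot \frac{43}{3} \left(-14\right) = \frac{215}{3} \left(-14\right) = - \frac{3010}{3}$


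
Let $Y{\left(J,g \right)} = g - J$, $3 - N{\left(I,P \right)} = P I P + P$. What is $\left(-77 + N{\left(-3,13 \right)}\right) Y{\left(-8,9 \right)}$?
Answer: $7140$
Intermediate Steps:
$N{\left(I,P \right)} = 3 - P - I P^{2}$ ($N{\left(I,P \right)} = 3 - \left(P I P + P\right) = 3 - \left(I P P + P\right) = 3 - \left(I P^{2} + P\right) = 3 - \left(P + I P^{2}\right) = 3 - P - I P^{2}$)
$\left(-77 + N{\left(-3,13 \right)}\right) Y{\left(-8,9 \right)} = \left(-77 - \left(10 - 507\right)\right) \left(9 - -8\right) = \left(-77 - \left(10 - 507\right)\right) \left(9 + 8\right) = \left(-77 + \left(3 - 13 + 507\right)\right) 17 = \left(-77 + 497\right) 17 = 420 \cdot 17 = 7140$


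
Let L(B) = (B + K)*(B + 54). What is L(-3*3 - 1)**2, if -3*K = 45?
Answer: 1210000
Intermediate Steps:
K = -15 (K = -1/3*45 = -15)
L(B) = (-15 + B)*(54 + B) (L(B) = (B - 15)*(B + 54) = (-15 + B)*(54 + B))
L(-3*3 - 1)**2 = (-810 + (-3*3 - 1)**2 + 39*(-3*3 - 1))**2 = (-810 + (-9 - 1)**2 + 39*(-9 - 1))**2 = (-810 + (-10)**2 + 39*(-10))**2 = (-810 + 100 - 390)**2 = (-1100)**2 = 1210000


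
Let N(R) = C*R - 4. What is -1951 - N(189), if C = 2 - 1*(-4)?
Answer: -3081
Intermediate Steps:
C = 6 (C = 2 + 4 = 6)
N(R) = -4 + 6*R (N(R) = 6*R - 4 = -4 + 6*R)
-1951 - N(189) = -1951 - (-4 + 6*189) = -1951 - (-4 + 1134) = -1951 - 1*1130 = -1951 - 1130 = -3081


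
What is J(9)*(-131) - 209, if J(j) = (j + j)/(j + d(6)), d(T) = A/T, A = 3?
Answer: -8687/19 ≈ -457.21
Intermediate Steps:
d(T) = 3/T
J(j) = 2*j/(½ + j) (J(j) = (j + j)/(j + 3/6) = (2*j)/(j + 3*(⅙)) = (2*j)/(j + ½) = (2*j)/(½ + j) = 2*j/(½ + j))
J(9)*(-131) - 209 = (4*9/(1 + 2*9))*(-131) - 209 = (4*9/(1 + 18))*(-131) - 209 = (4*9/19)*(-131) - 209 = (4*9*(1/19))*(-131) - 209 = (36/19)*(-131) - 209 = -4716/19 - 209 = -8687/19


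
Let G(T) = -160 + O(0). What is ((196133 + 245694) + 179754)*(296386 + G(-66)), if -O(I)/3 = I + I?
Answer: 184128453306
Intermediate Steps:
O(I) = -6*I (O(I) = -3*(I + I) = -6*I)
G(T) = -160 (G(T) = -160 - 6*0 = -160 + 0 = -160)
((196133 + 245694) + 179754)*(296386 + G(-66)) = ((196133 + 245694) + 179754)*(296386 - 160) = (441827 + 179754)*296226 = 621581*296226 = 184128453306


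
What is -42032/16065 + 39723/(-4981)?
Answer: -49853611/4707045 ≈ -10.591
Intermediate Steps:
-42032/16065 + 39723/(-4981) = -42032*1/16065 + 39723*(-1/4981) = -42032/16065 - 39723/4981 = -49853611/4707045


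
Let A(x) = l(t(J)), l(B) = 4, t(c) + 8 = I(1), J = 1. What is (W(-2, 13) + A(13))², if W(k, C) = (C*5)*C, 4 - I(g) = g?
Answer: 720801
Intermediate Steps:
I(g) = 4 - g
t(c) = -5 (t(c) = -8 + (4 - 1*1) = -8 + (4 - 1) = -8 + 3 = -5)
A(x) = 4
W(k, C) = 5*C² (W(k, C) = (5*C)*C = 5*C²)
(W(-2, 13) + A(13))² = (5*13² + 4)² = (5*169 + 4)² = (845 + 4)² = 849² = 720801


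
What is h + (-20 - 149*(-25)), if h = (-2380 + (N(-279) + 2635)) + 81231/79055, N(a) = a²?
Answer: 6466859286/79055 ≈ 81802.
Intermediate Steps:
h = 6173960511/79055 (h = (-2380 + ((-279)² + 2635)) + 81231/79055 = (-2380 + (77841 + 2635)) + 81231*(1/79055) = (-2380 + 80476) + 81231/79055 = 78096 + 81231/79055 = 6173960511/79055 ≈ 78097.)
h + (-20 - 149*(-25)) = 6173960511/79055 + (-20 - 149*(-25)) = 6173960511/79055 + (-20 + 3725) = 6173960511/79055 + 3705 = 6466859286/79055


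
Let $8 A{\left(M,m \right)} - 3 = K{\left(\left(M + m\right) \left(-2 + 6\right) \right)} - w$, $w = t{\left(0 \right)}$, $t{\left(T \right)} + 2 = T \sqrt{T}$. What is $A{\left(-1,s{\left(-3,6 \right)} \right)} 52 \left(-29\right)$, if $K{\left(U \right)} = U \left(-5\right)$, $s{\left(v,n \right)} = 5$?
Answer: $\frac{28275}{2} \approx 14138.0$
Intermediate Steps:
$t{\left(T \right)} = -2 + T^{\frac{3}{2}}$ ($t{\left(T \right)} = -2 + T \sqrt{T} = -2 + T^{\frac{3}{2}}$)
$K{\left(U \right)} = - 5 U$
$w = -2$ ($w = -2 + 0^{\frac{3}{2}} = -2 + 0 = -2$)
$A{\left(M,m \right)} = \frac{5}{8} - \frac{5 M}{2} - \frac{5 m}{2}$ ($A{\left(M,m \right)} = \frac{3}{8} + \frac{- 5 \left(M + m\right) \left(-2 + 6\right) - -2}{8} = \frac{3}{8} + \frac{- 5 \left(M + m\right) 4 + 2}{8} = \frac{3}{8} + \frac{- 5 \left(4 M + 4 m\right) + 2}{8} = \frac{3}{8} + \frac{\left(- 20 M - 20 m\right) + 2}{8} = \frac{3}{8} + \frac{2 - 20 M - 20 m}{8} = \frac{3}{8} - \left(- \frac{1}{4} + \frac{5 M}{2} + \frac{5 m}{2}\right) = \frac{5}{8} - \frac{5 M}{2} - \frac{5 m}{2}$)
$A{\left(-1,s{\left(-3,6 \right)} \right)} 52 \left(-29\right) = \left(\frac{5}{8} - - \frac{5}{2} - \frac{25}{2}\right) 52 \left(-29\right) = \left(\frac{5}{8} + \frac{5}{2} - \frac{25}{2}\right) 52 \left(-29\right) = \left(- \frac{75}{8}\right) 52 \left(-29\right) = \left(- \frac{975}{2}\right) \left(-29\right) = \frac{28275}{2}$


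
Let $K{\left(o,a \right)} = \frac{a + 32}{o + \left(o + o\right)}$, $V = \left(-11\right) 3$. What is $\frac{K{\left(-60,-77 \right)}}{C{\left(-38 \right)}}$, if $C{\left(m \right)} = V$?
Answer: $- \frac{1}{132} \approx -0.0075758$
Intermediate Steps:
$V = -33$
$C{\left(m \right)} = -33$
$K{\left(o,a \right)} = \frac{32 + a}{3 o}$ ($K{\left(o,a \right)} = \frac{32 + a}{o + 2 o} = \frac{32 + a}{3 o}$)
$\frac{K{\left(-60,-77 \right)}}{C{\left(-38 \right)}} = \frac{\frac{1}{3} \frac{1}{-60} \left(32 - 77\right)}{-33} = \frac{1}{3} \left(- \frac{1}{60}\right) \left(-45\right) \left(- \frac{1}{33}\right) = \frac{1}{4} \left(- \frac{1}{33}\right) = - \frac{1}{132}$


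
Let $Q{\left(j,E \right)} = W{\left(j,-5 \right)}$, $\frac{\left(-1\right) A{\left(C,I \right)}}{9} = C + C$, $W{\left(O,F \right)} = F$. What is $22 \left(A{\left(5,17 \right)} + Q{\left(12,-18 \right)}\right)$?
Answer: $-2090$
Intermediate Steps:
$A{\left(C,I \right)} = - 18 C$ ($A{\left(C,I \right)} = - 9 \left(C + C\right) = - 9 \cdot 2 C = - 18 C$)
$Q{\left(j,E \right)} = -5$
$22 \left(A{\left(5,17 \right)} + Q{\left(12,-18 \right)}\right) = 22 \left(\left(-18\right) 5 - 5\right) = 22 \left(-90 - 5\right) = 22 \left(-95\right) = -2090$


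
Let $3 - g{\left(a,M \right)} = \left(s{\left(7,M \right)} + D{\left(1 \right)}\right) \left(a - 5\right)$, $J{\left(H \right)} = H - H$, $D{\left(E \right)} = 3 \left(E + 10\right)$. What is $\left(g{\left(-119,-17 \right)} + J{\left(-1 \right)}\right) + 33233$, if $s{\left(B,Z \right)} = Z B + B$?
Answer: $23440$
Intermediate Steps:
$D{\left(E \right)} = 30 + 3 E$ ($D{\left(E \right)} = 3 \left(10 + E\right) = 30 + 3 E$)
$J{\left(H \right)} = 0$
$s{\left(B,Z \right)} = B + B Z$ ($s{\left(B,Z \right)} = B Z + B = B + B Z$)
$g{\left(a,M \right)} = 3 - \left(-5 + a\right) \left(40 + 7 M\right)$ ($g{\left(a,M \right)} = 3 - \left(7 \left(1 + M\right) + \left(30 + 3 \cdot 1\right)\right) \left(a - 5\right) = 3 - \left(\left(7 + 7 M\right) + \left(30 + 3\right)\right) \left(-5 + a\right) = 3 - \left(\left(7 + 7 M\right) + 33\right) \left(-5 + a\right) = 3 - \left(40 + 7 M\right) \left(-5 + a\right) = 3 - \left(-5 + a\right) \left(40 + 7 M\right)$)
$\left(g{\left(-119,-17 \right)} + J{\left(-1 \right)}\right) + 33233 = \left(\left(203 - -4760 + 35 \left(-17\right) - \left(-119\right) \left(-119\right)\right) + 0\right) + 33233 = \left(\left(203 + 4760 - 595 - 14161\right) + 0\right) + 33233 = \left(-9793 + 0\right) + 33233 = -9793 + 33233 = 23440$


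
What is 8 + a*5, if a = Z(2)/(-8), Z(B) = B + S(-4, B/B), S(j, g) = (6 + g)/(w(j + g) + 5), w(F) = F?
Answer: 73/16 ≈ 4.5625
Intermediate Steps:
S(j, g) = (6 + g)/(5 + g + j) (S(j, g) = (6 + g)/((j + g) + 5) = (6 + g)/((g + j) + 5) = (6 + g)/(5 + g + j))
Z(B) = 7/2 + B (Z(B) = B + (6 + B/B)/(5 + B/B - 4) = B + (6 + 1)/(5 + 1 - 4) = B + 7/2 = 7/2 + B)
a = -11/16 (a = (7/2 + 2)/(-8) = (11/2)*(-⅛) = -11/16 ≈ -0.68750)
8 + a*5 = 8 - 11/16*5 = 8 - 55/16 = 73/16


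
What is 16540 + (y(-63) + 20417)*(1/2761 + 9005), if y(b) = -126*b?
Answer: 705030531070/2761 ≈ 2.5535e+8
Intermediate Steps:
16540 + (y(-63) + 20417)*(1/2761 + 9005) = 16540 + (-126*(-63) + 20417)*(1/2761 + 9005) = 16540 + (7938 + 20417)*(1/2761 + 9005) = 16540 + 28355*(24862806/2761) = 16540 + 704984864130/2761 = 705030531070/2761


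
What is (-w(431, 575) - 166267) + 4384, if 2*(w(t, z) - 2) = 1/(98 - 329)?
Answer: -74790869/462 ≈ -1.6189e+5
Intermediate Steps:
w(t, z) = 923/462 (w(t, z) = 2 + 1/(2*(98 - 329)) = 2 + (½)/(-231) = 2 + (½)*(-1/231) = 2 - 1/462 = 923/462)
(-w(431, 575) - 166267) + 4384 = (-1*923/462 - 166267) + 4384 = (-923/462 - 166267) + 4384 = -76816277/462 + 4384 = -74790869/462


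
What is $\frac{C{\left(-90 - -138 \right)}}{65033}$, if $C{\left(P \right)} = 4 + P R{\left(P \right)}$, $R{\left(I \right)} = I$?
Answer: $\frac{2308}{65033} \approx 0.03549$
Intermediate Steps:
$C{\left(P \right)} = 4 + P^{2}$ ($C{\left(P \right)} = 4 + P P = 4 + P^{2}$)
$\frac{C{\left(-90 - -138 \right)}}{65033} = \frac{4 + \left(-90 - -138\right)^{2}}{65033} = \left(4 + \left(-90 + 138\right)^{2}\right) \frac{1}{65033} = \left(4 + 48^{2}\right) \frac{1}{65033} = \left(4 + 2304\right) \frac{1}{65033} = 2308 \cdot \frac{1}{65033} = \frac{2308}{65033}$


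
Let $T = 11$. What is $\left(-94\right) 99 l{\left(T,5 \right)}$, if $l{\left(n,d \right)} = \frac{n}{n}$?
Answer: $-9306$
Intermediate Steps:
$l{\left(n,d \right)} = 1$
$\left(-94\right) 99 l{\left(T,5 \right)} = \left(-94\right) 99 \cdot 1 = \left(-9306\right) 1 = -9306$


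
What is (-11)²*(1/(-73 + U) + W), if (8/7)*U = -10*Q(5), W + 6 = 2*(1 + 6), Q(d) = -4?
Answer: 36663/38 ≈ 964.82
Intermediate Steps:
W = 8 (W = -6 + 2*(1 + 6) = -6 + 2*7 = -6 + 14 = 8)
U = 35 (U = 7*(-10*(-4))/8 = (7/8)*40 = 35)
(-11)²*(1/(-73 + U) + W) = (-11)²*(1/(-73 + 35) + 8) = 121*(1/(-38) + 8) = 121*(-1/38 + 8) = 121*(303/38) = 36663/38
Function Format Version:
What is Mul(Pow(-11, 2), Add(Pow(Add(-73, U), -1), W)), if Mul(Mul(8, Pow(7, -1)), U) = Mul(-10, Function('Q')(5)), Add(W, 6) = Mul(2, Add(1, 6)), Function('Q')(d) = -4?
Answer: Rational(36663, 38) ≈ 964.82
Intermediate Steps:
W = 8 (W = Add(-6, Mul(2, Add(1, 6))) = Add(-6, Mul(2, 7)) = Add(-6, 14) = 8)
U = 35 (U = Mul(Rational(7, 8), Mul(-10, -4)) = Mul(Rational(7, 8), 40) = 35)
Mul(Pow(-11, 2), Add(Pow(Add(-73, U), -1), W)) = Mul(Pow(-11, 2), Add(Pow(Add(-73, 35), -1), 8)) = Mul(121, Add(Pow(-38, -1), 8)) = Mul(121, Add(Rational(-1, 38), 8)) = Mul(121, Rational(303, 38)) = Rational(36663, 38)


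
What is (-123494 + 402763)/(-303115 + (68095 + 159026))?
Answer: -279269/75994 ≈ -3.6749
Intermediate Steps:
(-123494 + 402763)/(-303115 + (68095 + 159026)) = 279269/(-303115 + 227121) = 279269/(-75994) = 279269*(-1/75994) = -279269/75994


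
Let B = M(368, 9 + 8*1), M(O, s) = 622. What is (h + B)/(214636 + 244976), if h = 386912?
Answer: 64589/76602 ≈ 0.84318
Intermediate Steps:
B = 622
(h + B)/(214636 + 244976) = (386912 + 622)/(214636 + 244976) = 387534/459612 = 387534*(1/459612) = 64589/76602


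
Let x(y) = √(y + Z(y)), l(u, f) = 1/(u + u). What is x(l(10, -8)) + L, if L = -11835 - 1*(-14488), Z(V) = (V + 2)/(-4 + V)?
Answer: 2653 + I*√292695/790 ≈ 2653.0 + 0.68483*I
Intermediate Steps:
l(u, f) = 1/(2*u)
Z(V) = (2 + V)/(-4 + V)
L = 2653 (L = -11835 + 14488 = 2653)
x(y) = √(y + (2 + y)/(-4 + y))
x(l(10, -8)) + L = √((2 + (½)/10 + ((½)/10)*(-4 + (½)/10))/(-4 + (½)/10)) + 2653 = √((2 + (½)*(⅒) + ((½)*(⅒))*(-4 + (½)*(⅒)))/(-4 + (½)*(⅒))) + 2653 = √((2 + 1/20 + (-4 + 1/20)/20)/(-4 + 1/20)) + 2653 = √((2 + 1/20 + (1/20)*(-79/20))/(-79/20)) + 2653 = √(-20*(2 + 1/20 - 79/400)/79) + 2653 = √(-20/79*741/400) + 2653 = √(-741/1580) + 2653 = I*√292695/790 + 2653 = 2653 + I*√292695/790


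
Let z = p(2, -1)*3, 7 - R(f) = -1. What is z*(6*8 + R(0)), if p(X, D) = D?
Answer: -168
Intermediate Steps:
R(f) = 8 (R(f) = 7 - 1*(-1) = 7 + 1 = 8)
z = -3 (z = -1*3 = -3)
z*(6*8 + R(0)) = -3*(6*8 + 8) = -3*(48 + 8) = -3*56 = -168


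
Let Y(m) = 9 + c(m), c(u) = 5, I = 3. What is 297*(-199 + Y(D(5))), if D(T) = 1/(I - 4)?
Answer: -54945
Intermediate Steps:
D(T) = -1 (D(T) = 1/(3 - 4) = 1/(-1) = -1)
Y(m) = 14 (Y(m) = 9 + 5 = 14)
297*(-199 + Y(D(5))) = 297*(-199 + 14) = 297*(-185) = -54945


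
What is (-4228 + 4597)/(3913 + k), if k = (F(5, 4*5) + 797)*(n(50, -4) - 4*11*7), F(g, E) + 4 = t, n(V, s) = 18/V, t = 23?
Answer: -9225/6178031 ≈ -0.0014932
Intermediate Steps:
F(g, E) = 19 (F(g, E) = -4 + 23 = 19)
k = -6275856/25 (k = (19 + 797)*(18/50 - 4*11*7) = 816*(18*(1/50) - 44*7) = 816*(9/25 - 308) = 816*(-7691/25) = -6275856/25 ≈ -2.5103e+5)
(-4228 + 4597)/(3913 + k) = (-4228 + 4597)/(3913 - 6275856/25) = 369/(-6178031/25) = 369*(-25/6178031) = -9225/6178031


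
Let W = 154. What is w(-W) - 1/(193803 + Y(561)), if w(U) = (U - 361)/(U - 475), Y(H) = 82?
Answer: 5873538/7173745 ≈ 0.81876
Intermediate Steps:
w(U) = (-361 + U)/(-475 + U)
w(-W) - 1/(193803 + Y(561)) = (-361 - 1*154)/(-475 - 1*154) - 1/(193803 + 82) = (-361 - 154)/(-475 - 154) - 1/193885 = -515/(-629) - 1*1/193885 = -1/629*(-515) - 1/193885 = 515/629 - 1/193885 = 5873538/7173745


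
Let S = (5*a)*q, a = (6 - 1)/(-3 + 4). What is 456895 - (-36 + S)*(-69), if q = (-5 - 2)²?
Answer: 538936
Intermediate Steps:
q = 49 (q = (-7)² = 49)
a = 5 (a = 5/1 = 5*1 = 5)
S = 1225 (S = (5*5)*49 = 25*49 = 1225)
456895 - (-36 + S)*(-69) = 456895 - (-36 + 1225)*(-69) = 456895 - 1189*(-69) = 456895 - 1*(-82041) = 456895 + 82041 = 538936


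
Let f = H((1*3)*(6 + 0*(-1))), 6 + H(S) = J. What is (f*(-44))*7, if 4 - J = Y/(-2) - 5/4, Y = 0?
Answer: 231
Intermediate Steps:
J = 21/4 (J = 4 - (0/(-2) - 5/4) = 4 - (0*(-½) - 5*¼) = 4 - (0 - 5/4) = 4 - 1*(-5/4) = 4 + 5/4 = 21/4 ≈ 5.2500)
H(S) = -¾ (H(S) = -6 + 21/4 = -¾)
f = -¾ ≈ -0.75000
(f*(-44))*7 = -¾*(-44)*7 = 33*7 = 231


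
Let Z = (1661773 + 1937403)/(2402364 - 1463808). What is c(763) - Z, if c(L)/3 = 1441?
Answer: 1013444603/234639 ≈ 4319.2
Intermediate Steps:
c(L) = 4323 (c(L) = 3*1441 = 4323)
Z = 899794/234639 (Z = 3599176/938556 = 3599176*(1/938556) = 899794/234639 ≈ 3.8348)
c(763) - Z = 4323 - 1*899794/234639 = 4323 - 899794/234639 = 1013444603/234639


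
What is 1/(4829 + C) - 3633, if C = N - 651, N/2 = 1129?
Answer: -23381987/6436 ≈ -3633.0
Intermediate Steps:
N = 2258 (N = 2*1129 = 2258)
C = 1607 (C = 2258 - 651 = 1607)
1/(4829 + C) - 3633 = 1/(4829 + 1607) - 3633 = 1/6436 - 3633 = -23381987/6436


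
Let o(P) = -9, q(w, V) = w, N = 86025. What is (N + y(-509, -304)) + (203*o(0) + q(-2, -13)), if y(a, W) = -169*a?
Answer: 170217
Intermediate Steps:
(N + y(-509, -304)) + (203*o(0) + q(-2, -13)) = (86025 - 169*(-509)) + (203*(-9) - 2) = (86025 + 86021) + (-1827 - 2) = 172046 - 1829 = 170217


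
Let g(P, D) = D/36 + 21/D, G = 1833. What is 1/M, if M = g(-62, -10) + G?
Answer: 45/82378 ≈ 0.00054626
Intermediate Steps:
g(P, D) = 21/D + D/36 (g(P, D) = D*(1/36) + 21/D = D/36 + 21/D = 21/D + D/36)
M = 82378/45 (M = (21/(-10) + (1/36)*(-10)) + 1833 = (21*(-⅒) - 5/18) + 1833 = (-21/10 - 5/18) + 1833 = -107/45 + 1833 = 82378/45 ≈ 1830.6)
1/M = 1/(82378/45) = 45/82378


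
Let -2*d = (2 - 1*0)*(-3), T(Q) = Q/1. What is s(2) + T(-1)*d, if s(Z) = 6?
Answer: 3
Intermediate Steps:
T(Q) = Q (T(Q) = Q*1 = Q)
d = 3 (d = -(2 - 1*0)*(-3)/2 = -(2 + 0)*(-3)/2 = -(-3) = -1/2*(-6) = 3)
s(2) + T(-1)*d = 6 - 1*3 = 6 - 3 = 3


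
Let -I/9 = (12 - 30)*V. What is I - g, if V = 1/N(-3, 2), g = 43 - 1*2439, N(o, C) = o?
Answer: 2342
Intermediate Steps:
g = -2396 (g = 43 - 2439 = -2396)
V = -1/3 (V = 1/(-3) = -1/3 ≈ -0.33333)
I = -54 (I = -9*(12 - 30)*(-1)/3 = -(-162)*(-1)/3 = -9*6 = -54)
I - g = -54 - 1*(-2396) = -54 + 2396 = 2342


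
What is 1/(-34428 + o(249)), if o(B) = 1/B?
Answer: -249/8572571 ≈ -2.9046e-5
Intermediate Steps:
1/(-34428 + o(249)) = 1/(-34428 + 1/249) = 1/(-8572571/249) = -249/8572571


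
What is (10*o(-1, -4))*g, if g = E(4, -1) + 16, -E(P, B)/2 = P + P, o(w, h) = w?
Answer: 0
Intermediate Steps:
E(P, B) = -4*P (E(P, B) = -2*(P + P) = -4*P)
g = 0 (g = -4*4 + 16 = -16 + 16 = 0)
(10*o(-1, -4))*g = (10*(-1))*0 = -10*0 = 0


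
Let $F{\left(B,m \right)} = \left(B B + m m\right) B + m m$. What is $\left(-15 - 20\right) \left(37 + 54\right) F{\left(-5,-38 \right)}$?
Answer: $18794685$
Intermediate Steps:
$F{\left(B,m \right)} = m^{2} + B \left(B^{2} + m^{2}\right)$ ($F{\left(B,m \right)} = \left(B^{2} + m^{2}\right) B + m^{2} = B \left(B^{2} + m^{2}\right) + m^{2} = m^{2} + B \left(B^{2} + m^{2}\right)$)
$\left(-15 - 20\right) \left(37 + 54\right) F{\left(-5,-38 \right)} = \left(-15 - 20\right) \left(37 + 54\right) \left(\left(-5\right)^{3} + \left(-38\right)^{2} - 5 \left(-38\right)^{2}\right) = \left(-35\right) 91 \left(-125 + 1444 - 7220\right) = - 3185 \left(-125 + 1444 - 7220\right) = \left(-3185\right) \left(-5901\right) = 18794685$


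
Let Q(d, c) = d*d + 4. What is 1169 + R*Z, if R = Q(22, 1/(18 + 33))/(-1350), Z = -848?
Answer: 995987/675 ≈ 1475.5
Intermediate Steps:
Q(d, c) = 4 + d² (Q(d, c) = d² + 4 = 4 + d²)
R = -244/675 (R = (4 + 22²)/(-1350) = (4 + 484)*(-1/1350) = 488*(-1/1350) = -244/675 ≈ -0.36148)
1169 + R*Z = 1169 - 244/675*(-848) = 1169 + 206912/675 = 995987/675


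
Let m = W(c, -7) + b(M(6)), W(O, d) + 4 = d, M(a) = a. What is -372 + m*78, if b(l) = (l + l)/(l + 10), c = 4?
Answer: -2343/2 ≈ -1171.5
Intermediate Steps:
W(O, d) = -4 + d
b(l) = 2*l/(10 + l) (b(l) = (2*l)/(10 + l) = 2*l/(10 + l))
m = -41/4 (m = (-4 - 7) + 2*6/(10 + 6) = -11 + 2*6/16 = -11 + 2*6*(1/16) = -11 + 3/4 = -41/4 ≈ -10.250)
-372 + m*78 = -372 - 41/4*78 = -372 - 1599/2 = -2343/2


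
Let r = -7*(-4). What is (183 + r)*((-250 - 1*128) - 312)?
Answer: -145590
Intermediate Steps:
r = 28
(183 + r)*((-250 - 1*128) - 312) = (183 + 28)*((-250 - 1*128) - 312) = 211*((-250 - 128) - 312) = 211*(-378 - 312) = 211*(-690) = -145590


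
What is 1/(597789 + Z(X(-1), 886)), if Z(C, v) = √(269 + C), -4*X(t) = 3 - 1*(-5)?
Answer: 199263/119117229418 - √267/357351688254 ≈ 1.6728e-6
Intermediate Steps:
X(t) = -2 (X(t) = -(3 - 1*(-5))/4 = -(3 + 5)/4 = -¼*8 = -2)
1/(597789 + Z(X(-1), 886)) = 1/(597789 + √(269 - 2)) = 1/(597789 + √267)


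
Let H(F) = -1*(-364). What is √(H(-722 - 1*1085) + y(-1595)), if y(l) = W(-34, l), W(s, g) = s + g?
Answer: I*√1265 ≈ 35.567*I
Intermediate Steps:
W(s, g) = g + s
y(l) = -34 + l (y(l) = l - 34 = -34 + l)
H(F) = 364
√(H(-722 - 1*1085) + y(-1595)) = √(364 + (-34 - 1595)) = √(364 - 1629) = √(-1265) = I*√1265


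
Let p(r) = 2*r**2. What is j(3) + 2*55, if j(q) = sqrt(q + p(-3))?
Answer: 110 + sqrt(21) ≈ 114.58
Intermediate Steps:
j(q) = sqrt(18 + q) (j(q) = sqrt(q + 2*(-3)**2) = sqrt(q + 2*9) = sqrt(q + 18) = sqrt(18 + q))
j(3) + 2*55 = sqrt(18 + 3) + 2*55 = sqrt(21) + 110 = 110 + sqrt(21)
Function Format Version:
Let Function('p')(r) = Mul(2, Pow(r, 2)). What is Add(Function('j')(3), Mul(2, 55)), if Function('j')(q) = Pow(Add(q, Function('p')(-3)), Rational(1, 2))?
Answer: Add(110, Pow(21, Rational(1, 2))) ≈ 114.58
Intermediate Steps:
Function('j')(q) = Pow(Add(18, q), Rational(1, 2)) (Function('j')(q) = Pow(Add(q, Mul(2, Pow(-3, 2))), Rational(1, 2)) = Pow(Add(q, Mul(2, 9)), Rational(1, 2)) = Pow(Add(q, 18), Rational(1, 2)) = Pow(Add(18, q), Rational(1, 2)))
Add(Function('j')(3), Mul(2, 55)) = Add(Pow(Add(18, 3), Rational(1, 2)), Mul(2, 55)) = Add(Pow(21, Rational(1, 2)), 110) = Add(110, Pow(21, Rational(1, 2)))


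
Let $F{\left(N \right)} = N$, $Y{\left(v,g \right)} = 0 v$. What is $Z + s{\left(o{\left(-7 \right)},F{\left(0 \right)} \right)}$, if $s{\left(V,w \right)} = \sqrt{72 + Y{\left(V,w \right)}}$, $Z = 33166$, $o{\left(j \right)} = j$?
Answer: $33166 + 6 \sqrt{2} \approx 33175.0$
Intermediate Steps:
$Y{\left(v,g \right)} = 0$
$s{\left(V,w \right)} = 6 \sqrt{2}$ ($s{\left(V,w \right)} = \sqrt{72 + 0} = \sqrt{72} = 6 \sqrt{2}$)
$Z + s{\left(o{\left(-7 \right)},F{\left(0 \right)} \right)} = 33166 + 6 \sqrt{2}$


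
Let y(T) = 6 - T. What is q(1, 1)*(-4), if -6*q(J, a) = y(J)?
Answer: 10/3 ≈ 3.3333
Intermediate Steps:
q(J, a) = -1 + J/6 (q(J, a) = -(6 - J)/6 = -1 + J/6)
q(1, 1)*(-4) = (-1 + (⅙)*1)*(-4) = (-1 + ⅙)*(-4) = -⅚*(-4) = 10/3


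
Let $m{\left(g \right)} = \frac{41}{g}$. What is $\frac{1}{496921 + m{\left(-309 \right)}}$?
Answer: $\frac{309}{153548548} \approx 2.0124 \cdot 10^{-6}$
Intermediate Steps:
$\frac{1}{496921 + m{\left(-309 \right)}} = \frac{1}{496921 + \frac{41}{-309}} = \frac{1}{496921 + 41 \left(- \frac{1}{309}\right)} = \frac{1}{496921 - \frac{41}{309}} = \frac{1}{\frac{153548548}{309}} = \frac{309}{153548548}$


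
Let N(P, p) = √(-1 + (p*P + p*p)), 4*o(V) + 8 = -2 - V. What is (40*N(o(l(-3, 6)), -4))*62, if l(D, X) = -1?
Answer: 4960*√6 ≈ 12149.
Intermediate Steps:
o(V) = -5/2 - V/4 (o(V) = -2 + (-2 - V)/4 = -2 + (-½ - V/4) = -5/2 - V/4)
N(P, p) = √(-1 + p² + P*p) (N(P, p) = √(-1 + (P*p + p²)) = √(-1 + (p² + P*p)) = √(-1 + p² + P*p))
(40*N(o(l(-3, 6)), -4))*62 = (40*√(-1 + (-4)² + (-5/2 - ¼*(-1))*(-4)))*62 = (40*√(-1 + 16 + (-5/2 + ¼)*(-4)))*62 = (40*√(-1 + 16 - 9/4*(-4)))*62 = (40*√(-1 + 16 + 9))*62 = (40*√24)*62 = (40*(2*√6))*62 = (80*√6)*62 = 4960*√6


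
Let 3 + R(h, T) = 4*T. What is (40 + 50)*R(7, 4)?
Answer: 1170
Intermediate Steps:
R(h, T) = -3 + 4*T
(40 + 50)*R(7, 4) = (40 + 50)*(-3 + 4*4) = 90*(-3 + 16) = 90*13 = 1170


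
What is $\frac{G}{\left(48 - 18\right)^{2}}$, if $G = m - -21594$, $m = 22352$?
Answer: $\frac{21973}{450} \approx 48.829$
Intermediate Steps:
$G = 43946$ ($G = 22352 - -21594 = 22352 + 21594 = 43946$)
$\frac{G}{\left(48 - 18\right)^{2}} = \frac{43946}{\left(48 - 18\right)^{2}} = \frac{43946}{30^{2}} = \frac{43946}{900} = 43946 \cdot \frac{1}{900} = \frac{21973}{450}$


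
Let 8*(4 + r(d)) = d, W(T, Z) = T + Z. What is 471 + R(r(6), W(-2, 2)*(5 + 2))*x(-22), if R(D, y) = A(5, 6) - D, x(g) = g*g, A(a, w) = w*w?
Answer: 19468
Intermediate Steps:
A(a, w) = w²
r(d) = -4 + d/8
x(g) = g²
R(D, y) = 36 - D (R(D, y) = 6² - D = 36 - D)
471 + R(r(6), W(-2, 2)*(5 + 2))*x(-22) = 471 + (36 - (-4 + (⅛)*6))*(-22)² = 471 + (36 - (-4 + ¾))*484 = 471 + (36 - 1*(-13/4))*484 = 471 + (36 + 13/4)*484 = 471 + (157/4)*484 = 471 + 18997 = 19468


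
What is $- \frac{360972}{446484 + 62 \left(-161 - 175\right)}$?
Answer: $- \frac{30081}{35471} \approx -0.84805$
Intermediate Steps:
$- \frac{360972}{446484 + 62 \left(-161 - 175\right)} = - \frac{360972}{446484 + 62 \left(-336\right)} = - \frac{360972}{446484 - 20832} = - \frac{360972}{425652} = \left(-360972\right) \frac{1}{425652} = - \frac{30081}{35471}$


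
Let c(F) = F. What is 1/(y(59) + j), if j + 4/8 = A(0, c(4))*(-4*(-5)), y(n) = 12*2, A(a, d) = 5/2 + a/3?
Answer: 2/147 ≈ 0.013605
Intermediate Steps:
A(a, d) = 5/2 + a/3 (A(a, d) = 5*(1/2) + a*(1/3) = 5/2 + a/3)
y(n) = 24
j = 99/2 (j = -1/2 + (5/2 + (1/3)*0)*(-4*(-5)) = -1/2 + (5/2 + 0)*20 = -1/2 + (5/2)*20 = -1/2 + 50 = 99/2 ≈ 49.500)
1/(y(59) + j) = 1/(24 + 99/2) = 1/(147/2) = 2/147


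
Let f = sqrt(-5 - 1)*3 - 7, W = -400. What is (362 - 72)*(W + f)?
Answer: -118030 + 870*I*sqrt(6) ≈ -1.1803e+5 + 2131.1*I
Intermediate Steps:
f = -7 + 3*I*sqrt(6) (f = sqrt(-6)*3 - 7 = (I*sqrt(6))*3 - 7 = 3*I*sqrt(6) - 7 = -7 + 3*I*sqrt(6) ≈ -7.0 + 7.3485*I)
(362 - 72)*(W + f) = (362 - 72)*(-400 + (-7 + 3*I*sqrt(6))) = 290*(-407 + 3*I*sqrt(6)) = -118030 + 870*I*sqrt(6)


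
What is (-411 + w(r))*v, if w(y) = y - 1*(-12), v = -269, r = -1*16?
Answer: 111635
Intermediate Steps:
r = -16
w(y) = 12 + y (w(y) = y + 12 = 12 + y)
(-411 + w(r))*v = (-411 + (12 - 16))*(-269) = (-411 - 4)*(-269) = -415*(-269) = 111635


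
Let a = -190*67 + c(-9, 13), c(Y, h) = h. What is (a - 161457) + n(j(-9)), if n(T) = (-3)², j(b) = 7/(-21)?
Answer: -174165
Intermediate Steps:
a = -12717 (a = -190*67 + 13 = -12730 + 13 = -12717)
j(b) = -⅓ (j(b) = 7*(-1/21) = -⅓)
n(T) = 9
(a - 161457) + n(j(-9)) = (-12717 - 161457) + 9 = -174174 + 9 = -174165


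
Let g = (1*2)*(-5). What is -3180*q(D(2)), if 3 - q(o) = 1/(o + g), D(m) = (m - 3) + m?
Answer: -29680/3 ≈ -9893.3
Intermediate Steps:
D(m) = -3 + 2*m (D(m) = (-3 + m) + m = -3 + 2*m)
g = -10 (g = 2*(-5) = -10)
q(o) = 3 - 1/(-10 + o) (q(o) = 3 - 1/(o - 10) = 3 - 1/(-10 + o))
-3180*q(D(2)) = -3180*(-31 + 3*(-3 + 2*2))/(-10 + (-3 + 2*2)) = -3180*(-31 + 3*(-3 + 4))/(-10 + (-3 + 4)) = -3180*(-31 + 3*1)/(-10 + 1) = -3180*(-31 + 3)/(-9) = -(-1060)*(-28)/3 = -3180*28/9 = -29680/3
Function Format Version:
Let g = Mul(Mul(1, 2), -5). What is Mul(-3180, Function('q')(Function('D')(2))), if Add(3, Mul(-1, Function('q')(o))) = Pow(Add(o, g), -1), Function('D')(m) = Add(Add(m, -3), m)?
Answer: Rational(-29680, 3) ≈ -9893.3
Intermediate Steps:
Function('D')(m) = Add(-3, Mul(2, m)) (Function('D')(m) = Add(Add(-3, m), m) = Add(-3, Mul(2, m)))
g = -10 (g = Mul(2, -5) = -10)
Function('q')(o) = Add(3, Mul(-1, Pow(Add(-10, o), -1))) (Function('q')(o) = Add(3, Mul(-1, Pow(Add(o, -10), -1))) = Add(3, Mul(-1, Pow(Add(-10, o), -1))))
Mul(-3180, Function('q')(Function('D')(2))) = Mul(-3180, Mul(Pow(Add(-10, Add(-3, Mul(2, 2))), -1), Add(-31, Mul(3, Add(-3, Mul(2, 2)))))) = Mul(-3180, Mul(Pow(Add(-10, Add(-3, 4)), -1), Add(-31, Mul(3, Add(-3, 4))))) = Mul(-3180, Mul(Pow(Add(-10, 1), -1), Add(-31, Mul(3, 1)))) = Mul(-3180, Mul(Pow(-9, -1), Add(-31, 3))) = Mul(-3180, Mul(Rational(-1, 9), -28)) = Mul(-3180, Rational(28, 9)) = Rational(-29680, 3)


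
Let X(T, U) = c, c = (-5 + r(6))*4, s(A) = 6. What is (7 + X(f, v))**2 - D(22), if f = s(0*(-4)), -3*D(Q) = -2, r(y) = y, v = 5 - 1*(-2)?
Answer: 361/3 ≈ 120.33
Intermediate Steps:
v = 7 (v = 5 + 2 = 7)
D(Q) = 2/3 (D(Q) = -1/3*(-2) = 2/3)
f = 6
c = 4 (c = (-5 + 6)*4 = 1*4 = 4)
X(T, U) = 4
(7 + X(f, v))**2 - D(22) = (7 + 4)**2 - 1*2/3 = 11**2 - 2/3 = 121 - 2/3 = 361/3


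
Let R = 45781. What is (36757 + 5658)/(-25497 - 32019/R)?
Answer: -1941801115/1167310176 ≈ -1.6635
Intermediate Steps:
(36757 + 5658)/(-25497 - 32019/R) = (36757 + 5658)/(-25497 - 32019/45781) = 42415/(-25497 - 32019*1/45781) = 42415/(-25497 - 32019/45781) = 42415/(-1167310176/45781) = 42415*(-45781/1167310176) = -1941801115/1167310176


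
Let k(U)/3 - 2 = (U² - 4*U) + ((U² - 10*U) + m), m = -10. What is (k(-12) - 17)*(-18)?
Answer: -23886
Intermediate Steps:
k(U) = -24 - 42*U + 6*U² (k(U) = 6 + 3*((U² - 4*U) + ((U² - 10*U) - 10)) = 6 + 3*((U² - 4*U) + (-10 + U² - 10*U)) = 6 + 3*(-10 - 14*U + 2*U²) = 6 + (-30 - 42*U + 6*U²) = -24 - 42*U + 6*U²)
(k(-12) - 17)*(-18) = ((-24 - 42*(-12) + 6*(-12)²) - 17)*(-18) = ((-24 + 504 + 6*144) - 17)*(-18) = ((-24 + 504 + 864) - 17)*(-18) = (1344 - 17)*(-18) = 1327*(-18) = -23886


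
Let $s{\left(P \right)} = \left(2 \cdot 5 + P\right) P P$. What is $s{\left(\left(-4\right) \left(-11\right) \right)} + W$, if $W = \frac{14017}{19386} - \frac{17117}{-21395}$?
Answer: $\frac{43361663931557}{414763470} \approx 1.0455 \cdot 10^{5}$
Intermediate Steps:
$W = \frac{631723877}{414763470}$ ($W = 14017 \cdot \frac{1}{19386} - - \frac{17117}{21395} = \frac{14017}{19386} + \frac{17117}{21395} = \frac{631723877}{414763470} \approx 1.5231$)
$s{\left(P \right)} = P^{2} \left(10 + P\right)$ ($s{\left(P \right)} = \left(10 + P\right) P P = P \left(10 + P\right) P = P^{2} \left(10 + P\right)$)
$s{\left(\left(-4\right) \left(-11\right) \right)} + W = \left(\left(-4\right) \left(-11\right)\right)^{2} \left(10 - -44\right) + \frac{631723877}{414763470} = 44^{2} \left(10 + 44\right) + \frac{631723877}{414763470} = 1936 \cdot 54 + \frac{631723877}{414763470} = 104544 + \frac{631723877}{414763470} = \frac{43361663931557}{414763470}$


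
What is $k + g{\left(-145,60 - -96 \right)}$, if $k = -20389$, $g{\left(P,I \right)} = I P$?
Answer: $-43009$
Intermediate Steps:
$k + g{\left(-145,60 - -96 \right)} = -20389 + \left(60 - -96\right) \left(-145\right) = -20389 + \left(60 + 96\right) \left(-145\right) = -20389 + 156 \left(-145\right) = -20389 - 22620 = -43009$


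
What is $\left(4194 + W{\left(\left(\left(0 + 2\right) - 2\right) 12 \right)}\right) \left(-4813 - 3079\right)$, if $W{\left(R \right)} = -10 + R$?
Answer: $-33020128$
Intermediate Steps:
$\left(4194 + W{\left(\left(\left(0 + 2\right) - 2\right) 12 \right)}\right) \left(-4813 - 3079\right) = \left(4194 - \left(10 - \left(\left(0 + 2\right) - 2\right) 12\right)\right) \left(-4813 - 3079\right) = \left(4194 - \left(10 - \left(2 - 2\right) 12\right)\right) \left(-7892\right) = \left(4194 + \left(-10 + 0 \cdot 12\right)\right) \left(-7892\right) = \left(4194 + \left(-10 + 0\right)\right) \left(-7892\right) = \left(4194 - 10\right) \left(-7892\right) = 4184 \left(-7892\right) = -33020128$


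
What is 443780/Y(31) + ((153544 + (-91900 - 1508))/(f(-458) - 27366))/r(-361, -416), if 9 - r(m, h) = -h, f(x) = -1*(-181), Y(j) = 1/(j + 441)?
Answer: 2317573258227336/11064295 ≈ 2.0946e+8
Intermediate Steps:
Y(j) = 1/(441 + j)
f(x) = 181
r(m, h) = 9 + h (r(m, h) = 9 - (-1)*h = 9 + h)
443780/Y(31) + ((153544 + (-91900 - 1508))/(f(-458) - 27366))/r(-361, -416) = 443780/(1/(441 + 31)) + ((153544 + (-91900 - 1508))/(181 - 27366))/(9 - 416) = 443780/(1/472) + ((153544 - 93408)/(-27185))/(-407) = 443780/(1/472) + (60136*(-1/27185))*(-1/407) = 443780*472 - 60136/27185*(-1/407) = 209464160 + 60136/11064295 = 2317573258227336/11064295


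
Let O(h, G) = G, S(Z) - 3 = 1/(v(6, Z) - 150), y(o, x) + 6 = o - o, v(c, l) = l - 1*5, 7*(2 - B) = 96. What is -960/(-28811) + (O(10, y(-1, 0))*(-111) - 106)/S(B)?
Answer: 9415959480/50332817 ≈ 187.07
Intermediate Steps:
B = -82/7 (B = 2 - ⅐*96 = 2 - 96/7 = -82/7 ≈ -11.714)
v(c, l) = -5 + l (v(c, l) = l - 5 = -5 + l)
y(o, x) = -6 (y(o, x) = -6 + (o - o) = -6 + 0 = -6)
S(Z) = 3 + 1/(-155 + Z) (S(Z) = 3 + 1/((-5 + Z) - 150) = 3 + 1/(-155 + Z))
-960/(-28811) + (O(10, y(-1, 0))*(-111) - 106)/S(B) = -960/(-28811) + (-6*(-111) - 106)/(((-464 + 3*(-82/7))/(-155 - 82/7))) = -960*(-1/28811) + (666 - 106)/(((-464 - 246/7)/(-1167/7))) = 960/28811 + 560/((-7/1167*(-3494/7))) = 960/28811 + 560/(3494/1167) = 960/28811 + 560*(1167/3494) = 960/28811 + 326760/1747 = 9415959480/50332817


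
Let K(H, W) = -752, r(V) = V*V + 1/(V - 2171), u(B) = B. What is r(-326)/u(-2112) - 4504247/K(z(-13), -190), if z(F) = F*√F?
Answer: 490715127717/82620736 ≈ 5939.4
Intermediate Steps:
z(F) = F^(3/2)
r(V) = V² + 1/(-2171 + V)
r(-326)/u(-2112) - 4504247/K(z(-13), -190) = ((1 + (-326)³ - 2171*(-326)²)/(-2171 - 326))/(-2112) - 4504247/(-752) = ((1 - 34645976 - 2171*106276)/(-2497))*(-1/2112) - 4504247*(-1/752) = -(1 - 34645976 - 230725196)/2497*(-1/2112) + 4504247/752 = -1/2497*(-265371171)*(-1/2112) + 4504247/752 = (265371171/2497)*(-1/2112) + 4504247/752 = -88457057/1757888 + 4504247/752 = 490715127717/82620736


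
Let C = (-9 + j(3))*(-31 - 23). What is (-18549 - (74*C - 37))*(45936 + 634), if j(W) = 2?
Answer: -2164759880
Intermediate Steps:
C = 378 (C = (-9 + 2)*(-31 - 23) = -7*(-54) = 378)
(-18549 - (74*C - 37))*(45936 + 634) = (-18549 - (74*378 - 37))*(45936 + 634) = (-18549 - (27972 - 37))*46570 = (-18549 - 1*27935)*46570 = (-18549 - 27935)*46570 = -46484*46570 = -2164759880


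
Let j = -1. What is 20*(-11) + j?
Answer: -221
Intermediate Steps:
20*(-11) + j = 20*(-11) - 1 = -220 - 1 = -221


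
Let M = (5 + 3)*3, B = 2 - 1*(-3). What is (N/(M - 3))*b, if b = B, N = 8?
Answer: 40/21 ≈ 1.9048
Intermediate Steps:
B = 5 (B = 2 + 3 = 5)
M = 24 (M = 8*3 = 24)
b = 5
(N/(M - 3))*b = (8/(24 - 3))*5 = (8/21)*5 = 40/21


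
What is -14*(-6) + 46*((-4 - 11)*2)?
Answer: -1296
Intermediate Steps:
-14*(-6) + 46*((-4 - 11)*2) = 84 + 46*(-15*2) = 84 + 46*(-30) = 84 - 1380 = -1296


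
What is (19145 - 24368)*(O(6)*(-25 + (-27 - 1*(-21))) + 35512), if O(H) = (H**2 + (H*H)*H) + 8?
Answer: -143381796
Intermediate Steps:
O(H) = 8 + H**2 + H**3 (O(H) = (H**2 + H**2*H) + 8 = (H**2 + H**3) + 8 = 8 + H**2 + H**3)
(19145 - 24368)*(O(6)*(-25 + (-27 - 1*(-21))) + 35512) = (19145 - 24368)*((8 + 6**2 + 6**3)*(-25 + (-27 - 1*(-21))) + 35512) = -5223*((8 + 36 + 216)*(-25 + (-27 + 21)) + 35512) = -5223*(260*(-25 - 6) + 35512) = -5223*(260*(-31) + 35512) = -5223*(-8060 + 35512) = -5223*27452 = -143381796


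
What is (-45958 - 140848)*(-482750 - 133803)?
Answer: 115175799718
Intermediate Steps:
(-45958 - 140848)*(-482750 - 133803) = -186806*(-616553) = 115175799718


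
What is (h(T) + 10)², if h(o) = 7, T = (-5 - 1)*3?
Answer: 289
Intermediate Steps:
T = -18 (T = -6*3 = -18)
(h(T) + 10)² = (7 + 10)² = 17² = 289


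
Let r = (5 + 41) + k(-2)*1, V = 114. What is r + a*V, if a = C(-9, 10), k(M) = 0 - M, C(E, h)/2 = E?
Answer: -2004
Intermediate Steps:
C(E, h) = 2*E
k(M) = -M
a = -18 (a = 2*(-9) = -18)
r = 48 (r = (5 + 41) - 1*(-2)*1 = 46 + 2*1 = 46 + 2 = 48)
r + a*V = 48 - 18*114 = 48 - 2052 = -2004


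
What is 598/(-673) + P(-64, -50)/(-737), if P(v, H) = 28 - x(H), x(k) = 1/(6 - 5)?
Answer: -458897/496001 ≈ -0.92519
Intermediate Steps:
x(k) = 1 (x(k) = 1/1 = 1)
P(v, H) = 27 (P(v, H) = 28 - 1*1 = 28 - 1 = 27)
598/(-673) + P(-64, -50)/(-737) = 598/(-673) + 27/(-737) = 598*(-1/673) + 27*(-1/737) = -598/673 - 27/737 = -458897/496001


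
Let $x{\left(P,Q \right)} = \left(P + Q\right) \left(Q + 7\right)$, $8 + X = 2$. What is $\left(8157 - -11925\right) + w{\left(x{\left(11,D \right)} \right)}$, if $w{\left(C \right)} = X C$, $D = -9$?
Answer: $20106$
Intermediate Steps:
$X = -6$ ($X = -8 + 2 = -6$)
$x{\left(P,Q \right)} = \left(7 + Q\right) \left(P + Q\right)$ ($x{\left(P,Q \right)} = \left(P + Q\right) \left(7 + Q\right) = \left(7 + Q\right) \left(P + Q\right)$)
$w{\left(C \right)} = - 6 C$
$\left(8157 - -11925\right) + w{\left(x{\left(11,D \right)} \right)} = \left(8157 - -11925\right) - 6 \left(\left(-9\right)^{2} + 7 \cdot 11 + 7 \left(-9\right) + 11 \left(-9\right)\right) = \left(8157 + 11925\right) - 6 \left(81 + 77 - 63 - 99\right) = 20082 - -24 = 20082 + 24 = 20106$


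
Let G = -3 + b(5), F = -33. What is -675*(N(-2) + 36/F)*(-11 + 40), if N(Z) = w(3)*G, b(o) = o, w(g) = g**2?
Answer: -3640950/11 ≈ -3.3100e+5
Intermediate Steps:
G = 2 (G = -3 + 5 = 2)
N(Z) = 18 (N(Z) = 3**2*2 = 9*2 = 18)
-675*(N(-2) + 36/F)*(-11 + 40) = -675*(18 + 36/(-33))*(-11 + 40) = -675*(18 + 36*(-1/33))*29 = -675*(18 - 12/11)*29 = -125550*29/11 = -675*5394/11 = -3640950/11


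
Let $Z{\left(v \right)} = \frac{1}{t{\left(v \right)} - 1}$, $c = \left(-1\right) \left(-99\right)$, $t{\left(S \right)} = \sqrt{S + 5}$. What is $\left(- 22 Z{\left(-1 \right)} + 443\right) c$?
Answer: $41679$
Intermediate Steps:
$t{\left(S \right)} = \sqrt{5 + S}$
$c = 99$
$Z{\left(v \right)} = \frac{1}{-1 + \sqrt{5 + v}}$ ($Z{\left(v \right)} = \frac{1}{\sqrt{5 + v} - 1} = \frac{1}{-1 + \sqrt{5 + v}}$)
$\left(- 22 Z{\left(-1 \right)} + 443\right) c = \left(- \frac{22}{-1 + \sqrt{5 - 1}} + 443\right) 99 = \left(- \frac{22}{-1 + \sqrt{4}} + 443\right) 99 = \left(- \frac{22}{-1 + 2} + 443\right) 99 = \left(- \frac{22}{1} + 443\right) 99 = \left(\left(-22\right) 1 + 443\right) 99 = \left(-22 + 443\right) 99 = 421 \cdot 99 = 41679$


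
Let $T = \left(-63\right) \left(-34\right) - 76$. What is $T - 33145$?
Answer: $-31079$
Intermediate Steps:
$T = 2066$ ($T = 2142 - 76 = 2066$)
$T - 33145 = 2066 - 33145 = -31079$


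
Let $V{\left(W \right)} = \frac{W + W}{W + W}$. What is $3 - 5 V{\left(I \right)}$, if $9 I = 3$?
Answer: $-2$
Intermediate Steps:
$I = \frac{1}{3}$ ($I = \frac{1}{9} \cdot 3 = \frac{1}{3} \approx 0.33333$)
$V{\left(W \right)} = 1$ ($V{\left(W \right)} = \frac{2 W}{2 W} = 2 W \frac{1}{2 W} = 1$)
$3 - 5 V{\left(I \right)} = 3 - 5 = -2$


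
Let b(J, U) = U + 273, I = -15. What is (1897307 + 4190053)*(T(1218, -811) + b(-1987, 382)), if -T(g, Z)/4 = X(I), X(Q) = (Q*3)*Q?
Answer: -12448651200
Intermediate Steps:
b(J, U) = 273 + U
X(Q) = 3*Q² (X(Q) = (3*Q)*Q = 3*Q²)
T(g, Z) = -2700 (T(g, Z) = -12*(-15)² = -12*225 = -4*675 = -2700)
(1897307 + 4190053)*(T(1218, -811) + b(-1987, 382)) = (1897307 + 4190053)*(-2700 + (273 + 382)) = 6087360*(-2700 + 655) = 6087360*(-2045) = -12448651200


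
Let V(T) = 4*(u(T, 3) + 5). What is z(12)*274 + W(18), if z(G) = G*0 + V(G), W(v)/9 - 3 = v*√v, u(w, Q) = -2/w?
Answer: 15973/3 + 486*√2 ≈ 6011.6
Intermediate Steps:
V(T) = 20 - 8/T (V(T) = 4*(-2/T + 5) = 4*(5 - 2/T) = 20 - 8/T)
W(v) = 27 + 9*v^(3/2) (W(v) = 27 + 9*(v*√v) = 27 + 9*v^(3/2))
z(G) = 20 - 8/G (z(G) = G*0 + (20 - 8/G) = 0 + (20 - 8/G) = 20 - 8/G)
z(12)*274 + W(18) = (20 - 8/12)*274 + (27 + 9*18^(3/2)) = (20 - 8*1/12)*274 + (27 + 9*(54*√2)) = (20 - ⅔)*274 + (27 + 486*√2) = (58/3)*274 + (27 + 486*√2) = 15892/3 + (27 + 486*√2) = 15973/3 + 486*√2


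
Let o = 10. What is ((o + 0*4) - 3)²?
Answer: 49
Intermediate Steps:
((o + 0*4) - 3)² = ((10 + 0*4) - 3)² = ((10 + 0) - 3)² = (10 - 3)² = 7² = 49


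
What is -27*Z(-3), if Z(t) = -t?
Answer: -81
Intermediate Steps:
-27*Z(-3) = -(-27)*(-3) = -27*3 = -81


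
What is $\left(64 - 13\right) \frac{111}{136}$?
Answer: $\frac{333}{8} \approx 41.625$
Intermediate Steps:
$\left(64 - 13\right) \frac{111}{136} = 51 \cdot 111 \cdot \frac{1}{136} = 51 \cdot \frac{111}{136} = \frac{333}{8}$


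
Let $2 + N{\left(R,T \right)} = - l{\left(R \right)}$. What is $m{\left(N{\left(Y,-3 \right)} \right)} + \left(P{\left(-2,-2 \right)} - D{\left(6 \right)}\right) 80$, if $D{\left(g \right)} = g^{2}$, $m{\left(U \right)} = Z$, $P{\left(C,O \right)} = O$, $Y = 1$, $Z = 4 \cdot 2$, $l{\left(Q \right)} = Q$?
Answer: $-3032$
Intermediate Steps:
$Z = 8$
$N{\left(R,T \right)} = -2 - R$
$m{\left(U \right)} = 8$
$m{\left(N{\left(Y,-3 \right)} \right)} + \left(P{\left(-2,-2 \right)} - D{\left(6 \right)}\right) 80 = 8 + \left(-2 - 6^{2}\right) 80 = 8 + \left(-2 - 36\right) 80 = 8 - 3040 = -3032$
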